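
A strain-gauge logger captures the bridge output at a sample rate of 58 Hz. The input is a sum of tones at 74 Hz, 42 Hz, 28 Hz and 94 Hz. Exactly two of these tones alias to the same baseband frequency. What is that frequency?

16 Hz

fs/2 = 29 Hz.
74 Hz mod fs = 16 Hz.
16 Hz ≤ fs/2 = 29 Hz, appears at 16 Hz.
42 Hz > fs/2 = 29 Hz, folds to fs − 42 Hz = 16 Hz.
28 Hz ≤ fs/2 = 29 Hz, passes unchanged.
94 Hz mod fs = 36 Hz.
36 Hz > fs/2 = 29 Hz, folds to fs − 36 Hz = 22 Hz.
42 Hz and 74 Hz both map to 16 Hz.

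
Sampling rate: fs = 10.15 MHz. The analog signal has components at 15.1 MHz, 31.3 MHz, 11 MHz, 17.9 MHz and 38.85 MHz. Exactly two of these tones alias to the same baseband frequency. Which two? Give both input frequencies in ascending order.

fs/2 = 5.075 MHz.
15.1 MHz mod fs = 4.95 MHz.
4.95 MHz ≤ fs/2 = 5.075 MHz, appears at 4.95 MHz.
31.3 MHz mod fs = 0.85 MHz.
0.85 MHz ≤ fs/2 = 5.075 MHz, appears at 0.85 MHz.
11 MHz mod fs = 0.85 MHz.
0.85 MHz ≤ fs/2 = 5.075 MHz, appears at 0.85 MHz.
17.9 MHz mod fs = 7.75 MHz.
7.75 MHz > fs/2 = 5.075 MHz, folds to fs − 7.75 MHz = 2.4 MHz.
38.85 MHz mod fs = 8.4 MHz.
8.4 MHz > fs/2 = 5.075 MHz, folds to fs − 8.4 MHz = 1.75 MHz.
11 MHz and 31.3 MHz both map to 0.85 MHz.

11 MHz, 31.3 MHz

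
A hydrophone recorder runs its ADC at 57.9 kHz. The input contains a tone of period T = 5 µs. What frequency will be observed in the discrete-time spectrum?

26.3 kHz

T = 5 µs → f = 1/T = 200 kHz.
200 kHz mod fs = 26.3 kHz.
26.3 kHz ≤ fs/2 = 28.95 kHz, appears at 26.3 kHz.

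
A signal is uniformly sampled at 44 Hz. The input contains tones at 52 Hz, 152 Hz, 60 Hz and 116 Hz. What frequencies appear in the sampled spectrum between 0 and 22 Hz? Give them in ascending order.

8 Hz, 16 Hz, 20 Hz

fs/2 = 22 Hz.
52 Hz mod fs = 8 Hz.
8 Hz ≤ fs/2 = 22 Hz, appears at 8 Hz.
152 Hz mod fs = 20 Hz.
20 Hz ≤ fs/2 = 22 Hz, appears at 20 Hz.
60 Hz mod fs = 16 Hz.
16 Hz ≤ fs/2 = 22 Hz, appears at 16 Hz.
116 Hz mod fs = 28 Hz.
28 Hz > fs/2 = 22 Hz, folds to fs − 28 Hz = 16 Hz.
Distinct values: {8 Hz, 16 Hz, 20 Hz}.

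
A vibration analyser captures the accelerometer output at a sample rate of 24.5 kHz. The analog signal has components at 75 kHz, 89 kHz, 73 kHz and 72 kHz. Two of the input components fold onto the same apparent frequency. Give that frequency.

1.5 kHz

fs/2 = 12.25 kHz.
75 kHz mod fs = 1.5 kHz.
1.5 kHz ≤ fs/2 = 12.25 kHz, appears at 1.5 kHz.
89 kHz mod fs = 15.5 kHz.
15.5 kHz > fs/2 = 12.25 kHz, folds to fs − 15.5 kHz = 9 kHz.
73 kHz mod fs = 24 kHz.
24 kHz > fs/2 = 12.25 kHz, folds to fs − 24 kHz = 0.5 kHz.
72 kHz mod fs = 23 kHz.
23 kHz > fs/2 = 12.25 kHz, folds to fs − 23 kHz = 1.5 kHz.
72 kHz and 75 kHz both map to 1.5 kHz.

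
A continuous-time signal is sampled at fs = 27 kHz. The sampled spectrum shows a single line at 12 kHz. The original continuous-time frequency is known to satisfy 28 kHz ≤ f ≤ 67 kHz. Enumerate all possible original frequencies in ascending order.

Frequencies that alias to 12 kHz are k·fs ± 12 kHz for integer k ≥ 0.
k=0: 12 kHz.
k=1: 15 kHz, 39 kHz.
k=2: 42 kHz, 66 kHz.
k=3: 69 kHz, 93 kHz.
Within [28 kHz, 67 kHz]: 39 kHz, 42 kHz, 66 kHz.

39 kHz, 42 kHz, 66 kHz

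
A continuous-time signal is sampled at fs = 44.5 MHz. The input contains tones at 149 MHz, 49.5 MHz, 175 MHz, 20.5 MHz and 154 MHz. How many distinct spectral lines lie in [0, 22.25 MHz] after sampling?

fs/2 = 22.25 MHz.
149 MHz mod fs = 15.5 MHz.
15.5 MHz ≤ fs/2 = 22.25 MHz, appears at 15.5 MHz.
49.5 MHz mod fs = 5 MHz.
5 MHz ≤ fs/2 = 22.25 MHz, appears at 5 MHz.
175 MHz mod fs = 41.5 MHz.
41.5 MHz > fs/2 = 22.25 MHz, folds to fs − 41.5 MHz = 3 MHz.
20.5 MHz ≤ fs/2 = 22.25 MHz, passes unchanged.
154 MHz mod fs = 20.5 MHz.
20.5 MHz ≤ fs/2 = 22.25 MHz, appears at 20.5 MHz.
Distinct values: {3 MHz, 5 MHz, 15.5 MHz, 20.5 MHz} → 4.

4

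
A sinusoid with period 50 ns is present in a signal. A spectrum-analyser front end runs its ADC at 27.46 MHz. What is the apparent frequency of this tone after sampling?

7.46 MHz

T = 50 ns → f = 1/T = 20 MHz.
20 MHz > fs/2 = 13.73 MHz, folds to fs − 20 MHz = 7.46 MHz.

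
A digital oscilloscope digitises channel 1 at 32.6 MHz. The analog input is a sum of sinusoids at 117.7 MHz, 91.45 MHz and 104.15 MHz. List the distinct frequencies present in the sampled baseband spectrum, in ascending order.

6.35 MHz, 12.7 MHz

fs/2 = 16.3 MHz.
117.7 MHz mod fs = 19.9 MHz.
19.9 MHz > fs/2 = 16.3 MHz, folds to fs − 19.9 MHz = 12.7 MHz.
91.45 MHz mod fs = 26.25 MHz.
26.25 MHz > fs/2 = 16.3 MHz, folds to fs − 26.25 MHz = 6.35 MHz.
104.15 MHz mod fs = 6.35 MHz.
6.35 MHz ≤ fs/2 = 16.3 MHz, appears at 6.35 MHz.
Distinct values: {6.35 MHz, 12.7 MHz}.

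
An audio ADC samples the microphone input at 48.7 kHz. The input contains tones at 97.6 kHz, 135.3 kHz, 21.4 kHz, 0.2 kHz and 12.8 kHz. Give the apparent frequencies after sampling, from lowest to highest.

fs/2 = 24.35 kHz.
97.6 kHz mod fs = 0.2 kHz.
0.2 kHz ≤ fs/2 = 24.35 kHz, appears at 0.2 kHz.
135.3 kHz mod fs = 37.9 kHz.
37.9 kHz > fs/2 = 24.35 kHz, folds to fs − 37.9 kHz = 10.8 kHz.
21.4 kHz ≤ fs/2 = 24.35 kHz, passes unchanged.
0.2 kHz ≤ fs/2 = 24.35 kHz, passes unchanged.
12.8 kHz ≤ fs/2 = 24.35 kHz, passes unchanged.
Distinct values: {0.2 kHz, 10.8 kHz, 12.8 kHz, 21.4 kHz}.

0.2 kHz, 10.8 kHz, 12.8 kHz, 21.4 kHz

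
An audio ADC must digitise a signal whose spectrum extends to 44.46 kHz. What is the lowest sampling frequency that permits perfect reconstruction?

88.92 kHz

Nyquist rate = 2 × 44.46 kHz = 88.92 kHz.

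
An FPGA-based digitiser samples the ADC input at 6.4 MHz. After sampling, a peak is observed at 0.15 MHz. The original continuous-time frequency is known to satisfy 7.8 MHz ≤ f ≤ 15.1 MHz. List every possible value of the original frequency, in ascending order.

12.65 MHz, 12.95 MHz

Frequencies that alias to 0.15 MHz are k·fs ± 0.15 MHz for integer k ≥ 0.
k=0: 0.15 MHz.
k=1: 6.25 MHz, 6.55 MHz.
k=2: 12.65 MHz, 12.95 MHz.
k=3: 19.05 MHz, 19.35 MHz.
Within [7.8 MHz, 15.1 MHz]: 12.65 MHz, 12.95 MHz.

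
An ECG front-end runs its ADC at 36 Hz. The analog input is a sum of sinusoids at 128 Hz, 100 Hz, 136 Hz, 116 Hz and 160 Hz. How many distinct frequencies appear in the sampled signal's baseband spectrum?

2

fs/2 = 18 Hz.
128 Hz mod fs = 20 Hz.
20 Hz > fs/2 = 18 Hz, folds to fs − 20 Hz = 16 Hz.
100 Hz mod fs = 28 Hz.
28 Hz > fs/2 = 18 Hz, folds to fs − 28 Hz = 8 Hz.
136 Hz mod fs = 28 Hz.
28 Hz > fs/2 = 18 Hz, folds to fs − 28 Hz = 8 Hz.
116 Hz mod fs = 8 Hz.
8 Hz ≤ fs/2 = 18 Hz, appears at 8 Hz.
160 Hz mod fs = 16 Hz.
16 Hz ≤ fs/2 = 18 Hz, appears at 16 Hz.
Distinct values: {8 Hz, 16 Hz} → 2.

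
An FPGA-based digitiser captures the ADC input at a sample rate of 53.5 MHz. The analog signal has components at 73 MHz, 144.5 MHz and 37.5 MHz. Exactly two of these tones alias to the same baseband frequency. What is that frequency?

fs/2 = 26.75 MHz.
73 MHz mod fs = 19.5 MHz.
19.5 MHz ≤ fs/2 = 26.75 MHz, appears at 19.5 MHz.
144.5 MHz mod fs = 37.5 MHz.
37.5 MHz > fs/2 = 26.75 MHz, folds to fs − 37.5 MHz = 16 MHz.
37.5 MHz > fs/2 = 26.75 MHz, folds to fs − 37.5 MHz = 16 MHz.
37.5 MHz and 144.5 MHz both map to 16 MHz.

16 MHz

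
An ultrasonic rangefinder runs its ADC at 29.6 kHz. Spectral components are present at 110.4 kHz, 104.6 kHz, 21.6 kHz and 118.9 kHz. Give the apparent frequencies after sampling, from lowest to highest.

0.5 kHz, 8 kHz, 13.8 kHz

fs/2 = 14.8 kHz.
110.4 kHz mod fs = 21.6 kHz.
21.6 kHz > fs/2 = 14.8 kHz, folds to fs − 21.6 kHz = 8 kHz.
104.6 kHz mod fs = 15.8 kHz.
15.8 kHz > fs/2 = 14.8 kHz, folds to fs − 15.8 kHz = 13.8 kHz.
21.6 kHz > fs/2 = 14.8 kHz, folds to fs − 21.6 kHz = 8 kHz.
118.9 kHz mod fs = 0.5 kHz.
0.5 kHz ≤ fs/2 = 14.8 kHz, appears at 0.5 kHz.
Distinct values: {0.5 kHz, 8 kHz, 13.8 kHz}.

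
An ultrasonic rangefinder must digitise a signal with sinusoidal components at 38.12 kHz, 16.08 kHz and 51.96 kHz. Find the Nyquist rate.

Highest-frequency component: 51.96 kHz.
Nyquist rate = 2 × 51.96 kHz = 103.92 kHz.

103.92 kHz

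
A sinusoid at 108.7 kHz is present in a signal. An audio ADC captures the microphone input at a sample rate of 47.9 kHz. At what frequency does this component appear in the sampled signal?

12.9 kHz

108.7 kHz mod fs = 12.9 kHz.
12.9 kHz ≤ fs/2 = 23.95 kHz, appears at 12.9 kHz.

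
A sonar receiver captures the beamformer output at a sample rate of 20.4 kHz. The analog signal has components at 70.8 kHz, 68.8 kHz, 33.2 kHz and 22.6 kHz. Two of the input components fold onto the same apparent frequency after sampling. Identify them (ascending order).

33.2 kHz, 68.8 kHz

fs/2 = 10.2 kHz.
70.8 kHz mod fs = 9.6 kHz.
9.6 kHz ≤ fs/2 = 10.2 kHz, appears at 9.6 kHz.
68.8 kHz mod fs = 7.6 kHz.
7.6 kHz ≤ fs/2 = 10.2 kHz, appears at 7.6 kHz.
33.2 kHz mod fs = 12.8 kHz.
12.8 kHz > fs/2 = 10.2 kHz, folds to fs − 12.8 kHz = 7.6 kHz.
22.6 kHz mod fs = 2.2 kHz.
2.2 kHz ≤ fs/2 = 10.2 kHz, appears at 2.2 kHz.
33.2 kHz and 68.8 kHz both map to 7.6 kHz.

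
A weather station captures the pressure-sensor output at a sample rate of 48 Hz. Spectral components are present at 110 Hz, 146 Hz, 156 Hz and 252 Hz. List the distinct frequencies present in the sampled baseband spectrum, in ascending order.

2 Hz, 12 Hz, 14 Hz

fs/2 = 24 Hz.
110 Hz mod fs = 14 Hz.
14 Hz ≤ fs/2 = 24 Hz, appears at 14 Hz.
146 Hz mod fs = 2 Hz.
2 Hz ≤ fs/2 = 24 Hz, appears at 2 Hz.
156 Hz mod fs = 12 Hz.
12 Hz ≤ fs/2 = 24 Hz, appears at 12 Hz.
252 Hz mod fs = 12 Hz.
12 Hz ≤ fs/2 = 24 Hz, appears at 12 Hz.
Distinct values: {2 Hz, 12 Hz, 14 Hz}.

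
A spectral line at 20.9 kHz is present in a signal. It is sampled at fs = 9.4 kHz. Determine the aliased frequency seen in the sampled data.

20.9 kHz mod fs = 2.1 kHz.
2.1 kHz ≤ fs/2 = 4.7 kHz, appears at 2.1 kHz.

2.1 kHz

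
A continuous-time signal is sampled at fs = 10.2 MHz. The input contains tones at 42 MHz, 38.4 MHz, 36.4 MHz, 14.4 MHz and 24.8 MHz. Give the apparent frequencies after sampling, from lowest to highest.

1.2 MHz, 2.4 MHz, 4.2 MHz, 4.4 MHz

fs/2 = 5.1 MHz.
42 MHz mod fs = 1.2 MHz.
1.2 MHz ≤ fs/2 = 5.1 MHz, appears at 1.2 MHz.
38.4 MHz mod fs = 7.8 MHz.
7.8 MHz > fs/2 = 5.1 MHz, folds to fs − 7.8 MHz = 2.4 MHz.
36.4 MHz mod fs = 5.8 MHz.
5.8 MHz > fs/2 = 5.1 MHz, folds to fs − 5.8 MHz = 4.4 MHz.
14.4 MHz mod fs = 4.2 MHz.
4.2 MHz ≤ fs/2 = 5.1 MHz, appears at 4.2 MHz.
24.8 MHz mod fs = 4.4 MHz.
4.4 MHz ≤ fs/2 = 5.1 MHz, appears at 4.4 MHz.
Distinct values: {1.2 MHz, 2.4 MHz, 4.2 MHz, 4.4 MHz}.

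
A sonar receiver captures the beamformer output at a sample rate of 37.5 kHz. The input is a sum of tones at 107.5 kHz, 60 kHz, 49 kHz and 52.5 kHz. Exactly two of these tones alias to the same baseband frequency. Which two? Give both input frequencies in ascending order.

52.5 kHz, 60 kHz

fs/2 = 18.75 kHz.
107.5 kHz mod fs = 32.5 kHz.
32.5 kHz > fs/2 = 18.75 kHz, folds to fs − 32.5 kHz = 5 kHz.
60 kHz mod fs = 22.5 kHz.
22.5 kHz > fs/2 = 18.75 kHz, folds to fs − 22.5 kHz = 15 kHz.
49 kHz mod fs = 11.5 kHz.
11.5 kHz ≤ fs/2 = 18.75 kHz, appears at 11.5 kHz.
52.5 kHz mod fs = 15 kHz.
15 kHz ≤ fs/2 = 18.75 kHz, appears at 15 kHz.
52.5 kHz and 60 kHz both map to 15 kHz.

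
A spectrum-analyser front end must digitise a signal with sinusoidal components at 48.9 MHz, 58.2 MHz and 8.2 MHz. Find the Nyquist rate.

116.4 MHz

Highest-frequency component: 58.2 MHz.
Nyquist rate = 2 × 58.2 MHz = 116.4 MHz.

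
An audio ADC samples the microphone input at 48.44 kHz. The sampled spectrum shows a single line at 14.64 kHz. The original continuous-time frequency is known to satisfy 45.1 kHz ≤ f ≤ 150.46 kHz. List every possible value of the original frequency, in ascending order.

Frequencies that alias to 14.64 kHz are k·fs ± 14.64 kHz for integer k ≥ 0.
k=0: 14.64 kHz.
k=1: 33.8 kHz, 63.08 kHz.
k=2: 82.24 kHz, 111.52 kHz.
k=3: 130.68 kHz, 159.96 kHz.
k=4: 179.12 kHz, 208.4 kHz.
Within [45.1 kHz, 150.46 kHz]: 63.08 kHz, 82.24 kHz, 111.52 kHz, 130.68 kHz.

63.08 kHz, 82.24 kHz, 111.52 kHz, 130.68 kHz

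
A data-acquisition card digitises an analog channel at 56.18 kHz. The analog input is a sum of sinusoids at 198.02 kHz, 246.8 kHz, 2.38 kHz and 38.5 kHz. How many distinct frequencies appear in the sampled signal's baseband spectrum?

fs/2 = 28.09 kHz.
198.02 kHz mod fs = 29.48 kHz.
29.48 kHz > fs/2 = 28.09 kHz, folds to fs − 29.48 kHz = 26.7 kHz.
246.8 kHz mod fs = 22.08 kHz.
22.08 kHz ≤ fs/2 = 28.09 kHz, appears at 22.08 kHz.
2.38 kHz ≤ fs/2 = 28.09 kHz, passes unchanged.
38.5 kHz > fs/2 = 28.09 kHz, folds to fs − 38.5 kHz = 17.68 kHz.
Distinct values: {2.38 kHz, 17.68 kHz, 22.08 kHz, 26.7 kHz} → 4.

4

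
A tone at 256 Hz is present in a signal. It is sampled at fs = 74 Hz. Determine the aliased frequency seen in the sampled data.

34 Hz

256 Hz mod fs = 34 Hz.
34 Hz ≤ fs/2 = 37 Hz, appears at 34 Hz.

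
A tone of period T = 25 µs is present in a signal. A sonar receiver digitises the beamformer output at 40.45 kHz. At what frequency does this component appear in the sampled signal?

T = 25 µs → f = 1/T = 40 kHz.
40 kHz > fs/2 = 20.225 kHz, folds to fs − 40 kHz = 0.45 kHz.

0.45 kHz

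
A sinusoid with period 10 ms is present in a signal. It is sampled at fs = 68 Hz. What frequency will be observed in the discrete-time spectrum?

32 Hz

T = 10 ms → f = 1/T = 100 Hz.
100 Hz mod fs = 32 Hz.
32 Hz ≤ fs/2 = 34 Hz, appears at 32 Hz.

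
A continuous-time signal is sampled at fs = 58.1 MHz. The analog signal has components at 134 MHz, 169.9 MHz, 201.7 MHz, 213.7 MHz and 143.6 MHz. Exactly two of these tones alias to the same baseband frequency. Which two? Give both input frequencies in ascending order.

143.6 MHz, 201.7 MHz

fs/2 = 29.05 MHz.
134 MHz mod fs = 17.8 MHz.
17.8 MHz ≤ fs/2 = 29.05 MHz, appears at 17.8 MHz.
169.9 MHz mod fs = 53.7 MHz.
53.7 MHz > fs/2 = 29.05 MHz, folds to fs − 53.7 MHz = 4.4 MHz.
201.7 MHz mod fs = 27.4 MHz.
27.4 MHz ≤ fs/2 = 29.05 MHz, appears at 27.4 MHz.
213.7 MHz mod fs = 39.4 MHz.
39.4 MHz > fs/2 = 29.05 MHz, folds to fs − 39.4 MHz = 18.7 MHz.
143.6 MHz mod fs = 27.4 MHz.
27.4 MHz ≤ fs/2 = 29.05 MHz, appears at 27.4 MHz.
143.6 MHz and 201.7 MHz both map to 27.4 MHz.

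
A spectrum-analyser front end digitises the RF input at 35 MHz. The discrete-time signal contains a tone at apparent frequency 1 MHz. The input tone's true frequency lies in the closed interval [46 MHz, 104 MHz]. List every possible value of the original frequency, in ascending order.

69 MHz, 71 MHz, 104 MHz

Frequencies that alias to 1 MHz are k·fs ± 1 MHz for integer k ≥ 0.
k=0: 1 MHz.
k=1: 34 MHz, 36 MHz.
k=2: 69 MHz, 71 MHz.
k=3: 104 MHz, 106 MHz.
k=4: 139 MHz, 141 MHz.
Within [46 MHz, 104 MHz]: 69 MHz, 71 MHz, 104 MHz.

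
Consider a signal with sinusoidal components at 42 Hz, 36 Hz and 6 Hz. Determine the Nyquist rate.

Highest-frequency component: 42 Hz.
Nyquist rate = 2 × 42 Hz = 84 Hz.

84 Hz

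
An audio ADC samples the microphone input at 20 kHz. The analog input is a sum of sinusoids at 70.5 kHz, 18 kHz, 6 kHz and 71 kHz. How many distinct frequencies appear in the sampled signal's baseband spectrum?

4

fs/2 = 10 kHz.
70.5 kHz mod fs = 10.5 kHz.
10.5 kHz > fs/2 = 10 kHz, folds to fs − 10.5 kHz = 9.5 kHz.
18 kHz > fs/2 = 10 kHz, folds to fs − 18 kHz = 2 kHz.
6 kHz ≤ fs/2 = 10 kHz, passes unchanged.
71 kHz mod fs = 11 kHz.
11 kHz > fs/2 = 10 kHz, folds to fs − 11 kHz = 9 kHz.
Distinct values: {2 kHz, 6 kHz, 9 kHz, 9.5 kHz} → 4.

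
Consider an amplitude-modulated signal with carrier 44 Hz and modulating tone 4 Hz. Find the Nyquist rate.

AM sidebands sit at fc ± fm = 40 Hz and 48 Hz.
Highest-frequency component: 48 Hz.
Nyquist rate = 2 × 48 Hz = 96 Hz.

96 Hz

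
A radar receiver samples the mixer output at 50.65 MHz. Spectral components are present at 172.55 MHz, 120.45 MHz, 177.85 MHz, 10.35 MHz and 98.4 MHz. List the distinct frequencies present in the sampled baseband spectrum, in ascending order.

fs/2 = 25.325 MHz.
172.55 MHz mod fs = 20.6 MHz.
20.6 MHz ≤ fs/2 = 25.325 MHz, appears at 20.6 MHz.
120.45 MHz mod fs = 19.15 MHz.
19.15 MHz ≤ fs/2 = 25.325 MHz, appears at 19.15 MHz.
177.85 MHz mod fs = 25.9 MHz.
25.9 MHz > fs/2 = 25.325 MHz, folds to fs − 25.9 MHz = 24.75 MHz.
10.35 MHz ≤ fs/2 = 25.325 MHz, passes unchanged.
98.4 MHz mod fs = 47.75 MHz.
47.75 MHz > fs/2 = 25.325 MHz, folds to fs − 47.75 MHz = 2.9 MHz.
Distinct values: {2.9 MHz, 10.35 MHz, 19.15 MHz, 20.6 MHz, 24.75 MHz}.

2.9 MHz, 10.35 MHz, 19.15 MHz, 20.6 MHz, 24.75 MHz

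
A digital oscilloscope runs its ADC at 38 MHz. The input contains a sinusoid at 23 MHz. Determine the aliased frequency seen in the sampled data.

15 MHz

23 MHz > fs/2 = 19 MHz, folds to fs − 23 MHz = 15 MHz.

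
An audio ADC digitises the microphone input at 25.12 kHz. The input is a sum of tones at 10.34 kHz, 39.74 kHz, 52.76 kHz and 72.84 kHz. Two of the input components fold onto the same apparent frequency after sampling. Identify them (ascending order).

fs/2 = 12.56 kHz.
10.34 kHz ≤ fs/2 = 12.56 kHz, passes unchanged.
39.74 kHz mod fs = 14.62 kHz.
14.62 kHz > fs/2 = 12.56 kHz, folds to fs − 14.62 kHz = 10.5 kHz.
52.76 kHz mod fs = 2.52 kHz.
2.52 kHz ≤ fs/2 = 12.56 kHz, appears at 2.52 kHz.
72.84 kHz mod fs = 22.6 kHz.
22.6 kHz > fs/2 = 12.56 kHz, folds to fs − 22.6 kHz = 2.52 kHz.
52.76 kHz and 72.84 kHz both map to 2.52 kHz.

52.76 kHz, 72.84 kHz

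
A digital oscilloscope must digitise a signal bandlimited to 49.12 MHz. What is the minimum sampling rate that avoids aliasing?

Nyquist rate = 2 × 49.12 MHz = 98.24 MHz.

98.24 MHz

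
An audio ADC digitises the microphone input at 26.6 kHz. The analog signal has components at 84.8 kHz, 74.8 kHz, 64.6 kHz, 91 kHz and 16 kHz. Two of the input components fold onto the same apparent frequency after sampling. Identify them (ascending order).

74.8 kHz, 84.8 kHz

fs/2 = 13.3 kHz.
84.8 kHz mod fs = 5 kHz.
5 kHz ≤ fs/2 = 13.3 kHz, appears at 5 kHz.
74.8 kHz mod fs = 21.6 kHz.
21.6 kHz > fs/2 = 13.3 kHz, folds to fs − 21.6 kHz = 5 kHz.
64.6 kHz mod fs = 11.4 kHz.
11.4 kHz ≤ fs/2 = 13.3 kHz, appears at 11.4 kHz.
91 kHz mod fs = 11.2 kHz.
11.2 kHz ≤ fs/2 = 13.3 kHz, appears at 11.2 kHz.
16 kHz > fs/2 = 13.3 kHz, folds to fs − 16 kHz = 10.6 kHz.
74.8 kHz and 84.8 kHz both map to 5 kHz.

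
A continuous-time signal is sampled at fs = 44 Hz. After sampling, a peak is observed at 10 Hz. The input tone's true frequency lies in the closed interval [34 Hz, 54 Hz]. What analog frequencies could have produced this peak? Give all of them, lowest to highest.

Frequencies that alias to 10 Hz are k·fs ± 10 Hz for integer k ≥ 0.
k=0: 10 Hz.
k=1: 34 Hz, 54 Hz.
k=2: 78 Hz, 98 Hz.
Within [34 Hz, 54 Hz]: 34 Hz, 54 Hz.

34 Hz, 54 Hz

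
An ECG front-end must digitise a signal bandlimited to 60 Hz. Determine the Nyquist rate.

Nyquist rate = 2 × 60 Hz = 120 Hz.

120 Hz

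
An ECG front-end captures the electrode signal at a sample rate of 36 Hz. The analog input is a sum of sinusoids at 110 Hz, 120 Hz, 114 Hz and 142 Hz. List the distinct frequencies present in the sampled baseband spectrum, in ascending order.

fs/2 = 18 Hz.
110 Hz mod fs = 2 Hz.
2 Hz ≤ fs/2 = 18 Hz, appears at 2 Hz.
120 Hz mod fs = 12 Hz.
12 Hz ≤ fs/2 = 18 Hz, appears at 12 Hz.
114 Hz mod fs = 6 Hz.
6 Hz ≤ fs/2 = 18 Hz, appears at 6 Hz.
142 Hz mod fs = 34 Hz.
34 Hz > fs/2 = 18 Hz, folds to fs − 34 Hz = 2 Hz.
Distinct values: {2 Hz, 6 Hz, 12 Hz}.

2 Hz, 6 Hz, 12 Hz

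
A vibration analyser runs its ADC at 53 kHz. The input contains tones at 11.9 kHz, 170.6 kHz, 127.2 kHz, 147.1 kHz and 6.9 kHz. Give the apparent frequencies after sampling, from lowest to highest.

fs/2 = 26.5 kHz.
11.9 kHz ≤ fs/2 = 26.5 kHz, passes unchanged.
170.6 kHz mod fs = 11.6 kHz.
11.6 kHz ≤ fs/2 = 26.5 kHz, appears at 11.6 kHz.
127.2 kHz mod fs = 21.2 kHz.
21.2 kHz ≤ fs/2 = 26.5 kHz, appears at 21.2 kHz.
147.1 kHz mod fs = 41.1 kHz.
41.1 kHz > fs/2 = 26.5 kHz, folds to fs − 41.1 kHz = 11.9 kHz.
6.9 kHz ≤ fs/2 = 26.5 kHz, passes unchanged.
Distinct values: {6.9 kHz, 11.6 kHz, 11.9 kHz, 21.2 kHz}.

6.9 kHz, 11.6 kHz, 11.9 kHz, 21.2 kHz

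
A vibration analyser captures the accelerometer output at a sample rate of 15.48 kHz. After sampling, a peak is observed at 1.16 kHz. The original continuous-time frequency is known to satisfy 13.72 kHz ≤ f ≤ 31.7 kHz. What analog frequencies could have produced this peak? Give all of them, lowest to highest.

14.32 kHz, 16.64 kHz, 29.8 kHz

Frequencies that alias to 1.16 kHz are k·fs ± 1.16 kHz for integer k ≥ 0.
k=0: 1.16 kHz.
k=1: 14.32 kHz, 16.64 kHz.
k=2: 29.8 kHz, 32.12 kHz.
k=3: 45.28 kHz, 47.6 kHz.
Within [13.72 kHz, 31.7 kHz]: 14.32 kHz, 16.64 kHz, 29.8 kHz.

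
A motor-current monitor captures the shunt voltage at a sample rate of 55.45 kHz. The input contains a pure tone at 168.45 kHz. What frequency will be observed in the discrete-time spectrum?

2.1 kHz

168.45 kHz mod fs = 2.1 kHz.
2.1 kHz ≤ fs/2 = 27.725 kHz, appears at 2.1 kHz.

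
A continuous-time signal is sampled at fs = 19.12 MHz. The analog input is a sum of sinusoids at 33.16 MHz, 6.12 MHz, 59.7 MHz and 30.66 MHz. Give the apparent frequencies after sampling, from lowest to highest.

2.34 MHz, 5.08 MHz, 6.12 MHz, 7.58 MHz

fs/2 = 9.56 MHz.
33.16 MHz mod fs = 14.04 MHz.
14.04 MHz > fs/2 = 9.56 MHz, folds to fs − 14.04 MHz = 5.08 MHz.
6.12 MHz ≤ fs/2 = 9.56 MHz, passes unchanged.
59.7 MHz mod fs = 2.34 MHz.
2.34 MHz ≤ fs/2 = 9.56 MHz, appears at 2.34 MHz.
30.66 MHz mod fs = 11.54 MHz.
11.54 MHz > fs/2 = 9.56 MHz, folds to fs − 11.54 MHz = 7.58 MHz.
Distinct values: {2.34 MHz, 5.08 MHz, 6.12 MHz, 7.58 MHz}.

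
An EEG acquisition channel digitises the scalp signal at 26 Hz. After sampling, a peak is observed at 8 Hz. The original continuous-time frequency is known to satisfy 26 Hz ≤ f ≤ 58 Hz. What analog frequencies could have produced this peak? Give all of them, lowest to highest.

Frequencies that alias to 8 Hz are k·fs ± 8 Hz for integer k ≥ 0.
k=0: 8 Hz.
k=1: 18 Hz, 34 Hz.
k=2: 44 Hz, 60 Hz.
k=3: 70 Hz, 86 Hz.
Within [26 Hz, 58 Hz]: 34 Hz, 44 Hz.

34 Hz, 44 Hz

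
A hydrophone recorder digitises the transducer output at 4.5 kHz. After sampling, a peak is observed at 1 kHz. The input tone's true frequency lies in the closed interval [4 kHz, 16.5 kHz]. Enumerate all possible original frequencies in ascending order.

5.5 kHz, 8 kHz, 10 kHz, 12.5 kHz, 14.5 kHz

Frequencies that alias to 1 kHz are k·fs ± 1 kHz for integer k ≥ 0.
k=0: 1 kHz.
k=1: 3.5 kHz, 5.5 kHz.
k=2: 8 kHz, 10 kHz.
k=3: 12.5 kHz, 14.5 kHz.
k=4: 17 kHz, 19 kHz.
Within [4 kHz, 16.5 kHz]: 5.5 kHz, 8 kHz, 10 kHz, 12.5 kHz, 14.5 kHz.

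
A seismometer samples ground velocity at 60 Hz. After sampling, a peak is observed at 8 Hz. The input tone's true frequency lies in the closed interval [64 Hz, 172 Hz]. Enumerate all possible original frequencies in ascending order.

68 Hz, 112 Hz, 128 Hz, 172 Hz

Frequencies that alias to 8 Hz are k·fs ± 8 Hz for integer k ≥ 0.
k=0: 8 Hz.
k=1: 52 Hz, 68 Hz.
k=2: 112 Hz, 128 Hz.
k=3: 172 Hz, 188 Hz.
k=4: 232 Hz, 248 Hz.
Within [64 Hz, 172 Hz]: 68 Hz, 112 Hz, 128 Hz, 172 Hz.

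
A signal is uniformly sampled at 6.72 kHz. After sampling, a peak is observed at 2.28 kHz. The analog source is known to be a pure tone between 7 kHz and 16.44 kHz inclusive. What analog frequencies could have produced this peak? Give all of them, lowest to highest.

Frequencies that alias to 2.28 kHz are k·fs ± 2.28 kHz for integer k ≥ 0.
k=0: 2.28 kHz.
k=1: 4.44 kHz, 9 kHz.
k=2: 11.16 kHz, 15.72 kHz.
k=3: 17.88 kHz, 22.44 kHz.
Within [7 kHz, 16.44 kHz]: 9 kHz, 11.16 kHz, 15.72 kHz.

9 kHz, 11.16 kHz, 15.72 kHz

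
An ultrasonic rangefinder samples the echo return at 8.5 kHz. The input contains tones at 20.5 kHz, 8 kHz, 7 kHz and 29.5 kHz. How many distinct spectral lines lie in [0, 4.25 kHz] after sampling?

fs/2 = 4.25 kHz.
20.5 kHz mod fs = 3.5 kHz.
3.5 kHz ≤ fs/2 = 4.25 kHz, appears at 3.5 kHz.
8 kHz > fs/2 = 4.25 kHz, folds to fs − 8 kHz = 0.5 kHz.
7 kHz > fs/2 = 4.25 kHz, folds to fs − 7 kHz = 1.5 kHz.
29.5 kHz mod fs = 4 kHz.
4 kHz ≤ fs/2 = 4.25 kHz, appears at 4 kHz.
Distinct values: {0.5 kHz, 1.5 kHz, 3.5 kHz, 4 kHz} → 4.

4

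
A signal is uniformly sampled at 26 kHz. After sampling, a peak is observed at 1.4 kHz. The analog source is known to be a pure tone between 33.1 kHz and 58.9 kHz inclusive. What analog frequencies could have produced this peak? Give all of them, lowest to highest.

50.6 kHz, 53.4 kHz

Frequencies that alias to 1.4 kHz are k·fs ± 1.4 kHz for integer k ≥ 0.
k=0: 1.4 kHz.
k=1: 24.6 kHz, 27.4 kHz.
k=2: 50.6 kHz, 53.4 kHz.
k=3: 76.6 kHz, 79.4 kHz.
Within [33.1 kHz, 58.9 kHz]: 50.6 kHz, 53.4 kHz.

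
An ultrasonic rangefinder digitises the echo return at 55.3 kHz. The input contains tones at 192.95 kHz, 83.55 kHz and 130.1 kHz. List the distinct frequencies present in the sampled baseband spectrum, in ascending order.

fs/2 = 27.65 kHz.
192.95 kHz mod fs = 27.05 kHz.
27.05 kHz ≤ fs/2 = 27.65 kHz, appears at 27.05 kHz.
83.55 kHz mod fs = 28.25 kHz.
28.25 kHz > fs/2 = 27.65 kHz, folds to fs − 28.25 kHz = 27.05 kHz.
130.1 kHz mod fs = 19.5 kHz.
19.5 kHz ≤ fs/2 = 27.65 kHz, appears at 19.5 kHz.
Distinct values: {19.5 kHz, 27.05 kHz}.

19.5 kHz, 27.05 kHz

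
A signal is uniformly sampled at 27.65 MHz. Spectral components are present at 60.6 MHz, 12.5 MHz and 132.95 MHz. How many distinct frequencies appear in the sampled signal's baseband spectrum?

fs/2 = 13.825 MHz.
60.6 MHz mod fs = 5.3 MHz.
5.3 MHz ≤ fs/2 = 13.825 MHz, appears at 5.3 MHz.
12.5 MHz ≤ fs/2 = 13.825 MHz, passes unchanged.
132.95 MHz mod fs = 22.35 MHz.
22.35 MHz > fs/2 = 13.825 MHz, folds to fs − 22.35 MHz = 5.3 MHz.
Distinct values: {5.3 MHz, 12.5 MHz} → 2.

2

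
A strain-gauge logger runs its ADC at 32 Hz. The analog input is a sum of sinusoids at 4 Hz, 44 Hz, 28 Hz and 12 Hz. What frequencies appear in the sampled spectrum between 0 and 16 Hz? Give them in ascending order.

fs/2 = 16 Hz.
4 Hz ≤ fs/2 = 16 Hz, passes unchanged.
44 Hz mod fs = 12 Hz.
12 Hz ≤ fs/2 = 16 Hz, appears at 12 Hz.
28 Hz > fs/2 = 16 Hz, folds to fs − 28 Hz = 4 Hz.
12 Hz ≤ fs/2 = 16 Hz, passes unchanged.
Distinct values: {4 Hz, 12 Hz}.

4 Hz, 12 Hz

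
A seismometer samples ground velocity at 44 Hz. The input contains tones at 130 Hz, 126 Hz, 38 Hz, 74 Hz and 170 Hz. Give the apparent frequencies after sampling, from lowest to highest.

fs/2 = 22 Hz.
130 Hz mod fs = 42 Hz.
42 Hz > fs/2 = 22 Hz, folds to fs − 42 Hz = 2 Hz.
126 Hz mod fs = 38 Hz.
38 Hz > fs/2 = 22 Hz, folds to fs − 38 Hz = 6 Hz.
38 Hz > fs/2 = 22 Hz, folds to fs − 38 Hz = 6 Hz.
74 Hz mod fs = 30 Hz.
30 Hz > fs/2 = 22 Hz, folds to fs − 30 Hz = 14 Hz.
170 Hz mod fs = 38 Hz.
38 Hz > fs/2 = 22 Hz, folds to fs − 38 Hz = 6 Hz.
Distinct values: {2 Hz, 6 Hz, 14 Hz}.

2 Hz, 6 Hz, 14 Hz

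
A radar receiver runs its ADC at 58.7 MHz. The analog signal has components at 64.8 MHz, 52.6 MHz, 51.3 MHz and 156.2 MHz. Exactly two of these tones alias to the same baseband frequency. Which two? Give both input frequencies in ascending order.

fs/2 = 29.35 MHz.
64.8 MHz mod fs = 6.1 MHz.
6.1 MHz ≤ fs/2 = 29.35 MHz, appears at 6.1 MHz.
52.6 MHz > fs/2 = 29.35 MHz, folds to fs − 52.6 MHz = 6.1 MHz.
51.3 MHz > fs/2 = 29.35 MHz, folds to fs − 51.3 MHz = 7.4 MHz.
156.2 MHz mod fs = 38.8 MHz.
38.8 MHz > fs/2 = 29.35 MHz, folds to fs − 38.8 MHz = 19.9 MHz.
52.6 MHz and 64.8 MHz both map to 6.1 MHz.

52.6 MHz, 64.8 MHz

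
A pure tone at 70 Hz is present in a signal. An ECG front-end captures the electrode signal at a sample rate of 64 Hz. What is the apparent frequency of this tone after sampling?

70 Hz mod fs = 6 Hz.
6 Hz ≤ fs/2 = 32 Hz, appears at 6 Hz.

6 Hz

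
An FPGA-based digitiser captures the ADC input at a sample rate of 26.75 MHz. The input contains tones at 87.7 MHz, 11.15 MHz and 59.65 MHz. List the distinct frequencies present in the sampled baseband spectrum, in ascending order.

6.15 MHz, 7.45 MHz, 11.15 MHz

fs/2 = 13.375 MHz.
87.7 MHz mod fs = 7.45 MHz.
7.45 MHz ≤ fs/2 = 13.375 MHz, appears at 7.45 MHz.
11.15 MHz ≤ fs/2 = 13.375 MHz, passes unchanged.
59.65 MHz mod fs = 6.15 MHz.
6.15 MHz ≤ fs/2 = 13.375 MHz, appears at 6.15 MHz.
Distinct values: {6.15 MHz, 7.45 MHz, 11.15 MHz}.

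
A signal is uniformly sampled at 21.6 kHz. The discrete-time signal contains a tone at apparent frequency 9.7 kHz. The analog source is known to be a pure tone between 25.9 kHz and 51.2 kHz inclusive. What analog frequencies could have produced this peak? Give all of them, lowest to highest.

31.3 kHz, 33.5 kHz

Frequencies that alias to 9.7 kHz are k·fs ± 9.7 kHz for integer k ≥ 0.
k=0: 9.7 kHz.
k=1: 11.9 kHz, 31.3 kHz.
k=2: 33.5 kHz, 52.9 kHz.
k=3: 55.1 kHz, 74.5 kHz.
Within [25.9 kHz, 51.2 kHz]: 31.3 kHz, 33.5 kHz.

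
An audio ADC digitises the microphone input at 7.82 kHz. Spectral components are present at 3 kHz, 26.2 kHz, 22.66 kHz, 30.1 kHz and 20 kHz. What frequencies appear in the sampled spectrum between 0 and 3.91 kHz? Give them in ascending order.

0.8 kHz, 1.18 kHz, 2.74 kHz, 3 kHz, 3.46 kHz

fs/2 = 3.91 kHz.
3 kHz ≤ fs/2 = 3.91 kHz, passes unchanged.
26.2 kHz mod fs = 2.74 kHz.
2.74 kHz ≤ fs/2 = 3.91 kHz, appears at 2.74 kHz.
22.66 kHz mod fs = 7.02 kHz.
7.02 kHz > fs/2 = 3.91 kHz, folds to fs − 7.02 kHz = 0.8 kHz.
30.1 kHz mod fs = 6.64 kHz.
6.64 kHz > fs/2 = 3.91 kHz, folds to fs − 6.64 kHz = 1.18 kHz.
20 kHz mod fs = 4.36 kHz.
4.36 kHz > fs/2 = 3.91 kHz, folds to fs − 4.36 kHz = 3.46 kHz.
Distinct values: {0.8 kHz, 1.18 kHz, 2.74 kHz, 3 kHz, 3.46 kHz}.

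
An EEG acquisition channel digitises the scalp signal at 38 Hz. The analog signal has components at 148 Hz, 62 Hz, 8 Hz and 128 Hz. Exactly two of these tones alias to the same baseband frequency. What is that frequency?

fs/2 = 19 Hz.
148 Hz mod fs = 34 Hz.
34 Hz > fs/2 = 19 Hz, folds to fs − 34 Hz = 4 Hz.
62 Hz mod fs = 24 Hz.
24 Hz > fs/2 = 19 Hz, folds to fs − 24 Hz = 14 Hz.
8 Hz ≤ fs/2 = 19 Hz, passes unchanged.
128 Hz mod fs = 14 Hz.
14 Hz ≤ fs/2 = 19 Hz, appears at 14 Hz.
62 Hz and 128 Hz both map to 14 Hz.

14 Hz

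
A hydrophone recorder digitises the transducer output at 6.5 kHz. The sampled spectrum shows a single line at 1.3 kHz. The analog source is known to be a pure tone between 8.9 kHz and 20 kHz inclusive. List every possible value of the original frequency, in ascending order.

Frequencies that alias to 1.3 kHz are k·fs ± 1.3 kHz for integer k ≥ 0.
k=0: 1.3 kHz.
k=1: 5.2 kHz, 7.8 kHz.
k=2: 11.7 kHz, 14.3 kHz.
k=3: 18.2 kHz, 20.8 kHz.
k=4: 24.7 kHz, 27.3 kHz.
Within [8.9 kHz, 20 kHz]: 11.7 kHz, 14.3 kHz, 18.2 kHz.

11.7 kHz, 14.3 kHz, 18.2 kHz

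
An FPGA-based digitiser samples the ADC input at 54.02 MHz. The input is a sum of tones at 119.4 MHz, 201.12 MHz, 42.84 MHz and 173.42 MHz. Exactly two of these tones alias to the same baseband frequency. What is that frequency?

fs/2 = 27.01 MHz.
119.4 MHz mod fs = 11.36 MHz.
11.36 MHz ≤ fs/2 = 27.01 MHz, appears at 11.36 MHz.
201.12 MHz mod fs = 39.06 MHz.
39.06 MHz > fs/2 = 27.01 MHz, folds to fs − 39.06 MHz = 14.96 MHz.
42.84 MHz > fs/2 = 27.01 MHz, folds to fs − 42.84 MHz = 11.18 MHz.
173.42 MHz mod fs = 11.36 MHz.
11.36 MHz ≤ fs/2 = 27.01 MHz, appears at 11.36 MHz.
119.4 MHz and 173.42 MHz both map to 11.36 MHz.

11.36 MHz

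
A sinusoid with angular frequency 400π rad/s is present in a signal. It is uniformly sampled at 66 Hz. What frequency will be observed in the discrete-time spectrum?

2 Hz

ω = 400π rad/s → f = ω/(2π) = 200 Hz.
200 Hz mod fs = 2 Hz.
2 Hz ≤ fs/2 = 33 Hz, appears at 2 Hz.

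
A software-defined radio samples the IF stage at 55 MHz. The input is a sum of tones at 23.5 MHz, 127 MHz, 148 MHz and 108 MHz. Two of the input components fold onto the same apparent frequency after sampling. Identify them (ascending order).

127 MHz, 148 MHz

fs/2 = 27.5 MHz.
23.5 MHz ≤ fs/2 = 27.5 MHz, passes unchanged.
127 MHz mod fs = 17 MHz.
17 MHz ≤ fs/2 = 27.5 MHz, appears at 17 MHz.
148 MHz mod fs = 38 MHz.
38 MHz > fs/2 = 27.5 MHz, folds to fs − 38 MHz = 17 MHz.
108 MHz mod fs = 53 MHz.
53 MHz > fs/2 = 27.5 MHz, folds to fs − 53 MHz = 2 MHz.
127 MHz and 148 MHz both map to 17 MHz.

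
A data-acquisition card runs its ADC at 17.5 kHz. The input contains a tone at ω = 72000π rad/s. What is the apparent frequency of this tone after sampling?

1 kHz

ω = 72000π rad/s → f = ω/(2π) = 36000 Hz = 36 kHz.
36 kHz mod fs = 1 kHz.
1 kHz ≤ fs/2 = 8.75 kHz, appears at 1 kHz.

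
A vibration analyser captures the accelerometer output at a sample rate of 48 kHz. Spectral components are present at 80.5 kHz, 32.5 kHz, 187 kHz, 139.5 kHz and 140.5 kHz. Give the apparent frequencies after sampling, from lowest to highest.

fs/2 = 24 kHz.
80.5 kHz mod fs = 32.5 kHz.
32.5 kHz > fs/2 = 24 kHz, folds to fs − 32.5 kHz = 15.5 kHz.
32.5 kHz > fs/2 = 24 kHz, folds to fs − 32.5 kHz = 15.5 kHz.
187 kHz mod fs = 43 kHz.
43 kHz > fs/2 = 24 kHz, folds to fs − 43 kHz = 5 kHz.
139.5 kHz mod fs = 43.5 kHz.
43.5 kHz > fs/2 = 24 kHz, folds to fs − 43.5 kHz = 4.5 kHz.
140.5 kHz mod fs = 44.5 kHz.
44.5 kHz > fs/2 = 24 kHz, folds to fs − 44.5 kHz = 3.5 kHz.
Distinct values: {3.5 kHz, 4.5 kHz, 5 kHz, 15.5 kHz}.

3.5 kHz, 4.5 kHz, 5 kHz, 15.5 kHz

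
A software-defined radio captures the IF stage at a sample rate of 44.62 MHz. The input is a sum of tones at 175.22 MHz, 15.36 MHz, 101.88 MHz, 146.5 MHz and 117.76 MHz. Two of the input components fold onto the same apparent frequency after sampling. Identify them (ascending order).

fs/2 = 22.31 MHz.
175.22 MHz mod fs = 41.36 MHz.
41.36 MHz > fs/2 = 22.31 MHz, folds to fs − 41.36 MHz = 3.26 MHz.
15.36 MHz ≤ fs/2 = 22.31 MHz, passes unchanged.
101.88 MHz mod fs = 12.64 MHz.
12.64 MHz ≤ fs/2 = 22.31 MHz, appears at 12.64 MHz.
146.5 MHz mod fs = 12.64 MHz.
12.64 MHz ≤ fs/2 = 22.31 MHz, appears at 12.64 MHz.
117.76 MHz mod fs = 28.52 MHz.
28.52 MHz > fs/2 = 22.31 MHz, folds to fs − 28.52 MHz = 16.1 MHz.
101.88 MHz and 146.5 MHz both map to 12.64 MHz.

101.88 MHz, 146.5 MHz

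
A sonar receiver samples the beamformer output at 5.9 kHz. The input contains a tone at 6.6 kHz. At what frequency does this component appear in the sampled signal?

6.6 kHz mod fs = 0.7 kHz.
0.7 kHz ≤ fs/2 = 2.95 kHz, appears at 0.7 kHz.

0.7 kHz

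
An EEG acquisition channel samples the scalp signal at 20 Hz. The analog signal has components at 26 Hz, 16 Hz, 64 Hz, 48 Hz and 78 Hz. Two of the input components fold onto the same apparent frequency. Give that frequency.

4 Hz

fs/2 = 10 Hz.
26 Hz mod fs = 6 Hz.
6 Hz ≤ fs/2 = 10 Hz, appears at 6 Hz.
16 Hz > fs/2 = 10 Hz, folds to fs − 16 Hz = 4 Hz.
64 Hz mod fs = 4 Hz.
4 Hz ≤ fs/2 = 10 Hz, appears at 4 Hz.
48 Hz mod fs = 8 Hz.
8 Hz ≤ fs/2 = 10 Hz, appears at 8 Hz.
78 Hz mod fs = 18 Hz.
18 Hz > fs/2 = 10 Hz, folds to fs − 18 Hz = 2 Hz.
16 Hz and 64 Hz both map to 4 Hz.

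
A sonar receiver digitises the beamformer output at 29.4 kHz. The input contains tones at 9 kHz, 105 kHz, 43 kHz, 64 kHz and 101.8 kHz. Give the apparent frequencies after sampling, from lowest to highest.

fs/2 = 14.7 kHz.
9 kHz ≤ fs/2 = 14.7 kHz, passes unchanged.
105 kHz mod fs = 16.8 kHz.
16.8 kHz > fs/2 = 14.7 kHz, folds to fs − 16.8 kHz = 12.6 kHz.
43 kHz mod fs = 13.6 kHz.
13.6 kHz ≤ fs/2 = 14.7 kHz, appears at 13.6 kHz.
64 kHz mod fs = 5.2 kHz.
5.2 kHz ≤ fs/2 = 14.7 kHz, appears at 5.2 kHz.
101.8 kHz mod fs = 13.6 kHz.
13.6 kHz ≤ fs/2 = 14.7 kHz, appears at 13.6 kHz.
Distinct values: {5.2 kHz, 9 kHz, 12.6 kHz, 13.6 kHz}.

5.2 kHz, 9 kHz, 12.6 kHz, 13.6 kHz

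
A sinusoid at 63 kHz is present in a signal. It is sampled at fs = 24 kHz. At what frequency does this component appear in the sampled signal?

9 kHz

63 kHz mod fs = 15 kHz.
15 kHz > fs/2 = 12 kHz, folds to fs − 15 kHz = 9 kHz.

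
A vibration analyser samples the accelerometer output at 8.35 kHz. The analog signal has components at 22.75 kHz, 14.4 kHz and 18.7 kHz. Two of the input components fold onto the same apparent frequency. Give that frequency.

2.3 kHz

fs/2 = 4.175 kHz.
22.75 kHz mod fs = 6.05 kHz.
6.05 kHz > fs/2 = 4.175 kHz, folds to fs − 6.05 kHz = 2.3 kHz.
14.4 kHz mod fs = 6.05 kHz.
6.05 kHz > fs/2 = 4.175 kHz, folds to fs − 6.05 kHz = 2.3 kHz.
18.7 kHz mod fs = 2 kHz.
2 kHz ≤ fs/2 = 4.175 kHz, appears at 2 kHz.
14.4 kHz and 22.75 kHz both map to 2.3 kHz.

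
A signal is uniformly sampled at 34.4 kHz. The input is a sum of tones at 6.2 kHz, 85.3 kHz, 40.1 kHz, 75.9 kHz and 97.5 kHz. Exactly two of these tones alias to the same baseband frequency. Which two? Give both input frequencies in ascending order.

40.1 kHz, 97.5 kHz

fs/2 = 17.2 kHz.
6.2 kHz ≤ fs/2 = 17.2 kHz, passes unchanged.
85.3 kHz mod fs = 16.5 kHz.
16.5 kHz ≤ fs/2 = 17.2 kHz, appears at 16.5 kHz.
40.1 kHz mod fs = 5.7 kHz.
5.7 kHz ≤ fs/2 = 17.2 kHz, appears at 5.7 kHz.
75.9 kHz mod fs = 7.1 kHz.
7.1 kHz ≤ fs/2 = 17.2 kHz, appears at 7.1 kHz.
97.5 kHz mod fs = 28.7 kHz.
28.7 kHz > fs/2 = 17.2 kHz, folds to fs − 28.7 kHz = 5.7 kHz.
40.1 kHz and 97.5 kHz both map to 5.7 kHz.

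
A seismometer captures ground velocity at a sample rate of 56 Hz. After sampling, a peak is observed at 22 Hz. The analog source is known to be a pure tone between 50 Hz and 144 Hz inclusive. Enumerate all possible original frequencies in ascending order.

78 Hz, 90 Hz, 134 Hz

Frequencies that alias to 22 Hz are k·fs ± 22 Hz for integer k ≥ 0.
k=0: 22 Hz.
k=1: 34 Hz, 78 Hz.
k=2: 90 Hz, 134 Hz.
k=3: 146 Hz, 190 Hz.
Within [50 Hz, 144 Hz]: 78 Hz, 90 Hz, 134 Hz.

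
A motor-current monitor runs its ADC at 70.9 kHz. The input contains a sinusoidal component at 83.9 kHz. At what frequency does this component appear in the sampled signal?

83.9 kHz mod fs = 13 kHz.
13 kHz ≤ fs/2 = 35.45 kHz, appears at 13 kHz.

13 kHz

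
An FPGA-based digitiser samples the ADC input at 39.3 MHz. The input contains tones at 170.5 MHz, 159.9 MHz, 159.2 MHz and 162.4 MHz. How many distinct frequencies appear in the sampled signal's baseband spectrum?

fs/2 = 19.65 MHz.
170.5 MHz mod fs = 13.3 MHz.
13.3 MHz ≤ fs/2 = 19.65 MHz, appears at 13.3 MHz.
159.9 MHz mod fs = 2.7 MHz.
2.7 MHz ≤ fs/2 = 19.65 MHz, appears at 2.7 MHz.
159.2 MHz mod fs = 2 MHz.
2 MHz ≤ fs/2 = 19.65 MHz, appears at 2 MHz.
162.4 MHz mod fs = 5.2 MHz.
5.2 MHz ≤ fs/2 = 19.65 MHz, appears at 5.2 MHz.
Distinct values: {2 MHz, 2.7 MHz, 5.2 MHz, 13.3 MHz} → 4.

4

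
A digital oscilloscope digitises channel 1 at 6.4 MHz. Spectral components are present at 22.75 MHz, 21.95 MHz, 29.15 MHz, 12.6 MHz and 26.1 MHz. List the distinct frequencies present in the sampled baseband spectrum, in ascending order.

0.2 MHz, 0.5 MHz, 2.75 MHz, 2.85 MHz

fs/2 = 3.2 MHz.
22.75 MHz mod fs = 3.55 MHz.
3.55 MHz > fs/2 = 3.2 MHz, folds to fs − 3.55 MHz = 2.85 MHz.
21.95 MHz mod fs = 2.75 MHz.
2.75 MHz ≤ fs/2 = 3.2 MHz, appears at 2.75 MHz.
29.15 MHz mod fs = 3.55 MHz.
3.55 MHz > fs/2 = 3.2 MHz, folds to fs − 3.55 MHz = 2.85 MHz.
12.6 MHz mod fs = 6.2 MHz.
6.2 MHz > fs/2 = 3.2 MHz, folds to fs − 6.2 MHz = 0.2 MHz.
26.1 MHz mod fs = 0.5 MHz.
0.5 MHz ≤ fs/2 = 3.2 MHz, appears at 0.5 MHz.
Distinct values: {0.2 MHz, 0.5 MHz, 2.75 MHz, 2.85 MHz}.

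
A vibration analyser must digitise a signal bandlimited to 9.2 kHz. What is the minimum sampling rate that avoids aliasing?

Nyquist rate = 2 × 9.2 kHz = 18.4 kHz.

18.4 kHz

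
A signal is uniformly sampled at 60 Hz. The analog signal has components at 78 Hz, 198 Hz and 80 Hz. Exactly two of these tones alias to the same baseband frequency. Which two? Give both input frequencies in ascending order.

78 Hz, 198 Hz

fs/2 = 30 Hz.
78 Hz mod fs = 18 Hz.
18 Hz ≤ fs/2 = 30 Hz, appears at 18 Hz.
198 Hz mod fs = 18 Hz.
18 Hz ≤ fs/2 = 30 Hz, appears at 18 Hz.
80 Hz mod fs = 20 Hz.
20 Hz ≤ fs/2 = 30 Hz, appears at 20 Hz.
78 Hz and 198 Hz both map to 18 Hz.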